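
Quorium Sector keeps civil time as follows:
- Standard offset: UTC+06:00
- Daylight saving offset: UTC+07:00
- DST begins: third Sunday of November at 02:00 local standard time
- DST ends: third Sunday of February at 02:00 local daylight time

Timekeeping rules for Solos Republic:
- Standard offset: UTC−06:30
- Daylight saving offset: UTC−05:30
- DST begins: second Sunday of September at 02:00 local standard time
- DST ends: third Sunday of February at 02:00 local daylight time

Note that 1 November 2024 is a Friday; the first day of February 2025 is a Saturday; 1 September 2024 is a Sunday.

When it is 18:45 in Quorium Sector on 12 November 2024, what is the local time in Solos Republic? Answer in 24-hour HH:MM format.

1 November 2024 is a Friday, so the first Sunday is November 3 and the third is November 17.
1 February 2025 is a Saturday, so the first Sunday is February 2 and the third is February 16.
12 November 2024 does not fall between 17 November 2024 and 16 February 2025, so daylight saving is not in effect and Quorium Sector is at UTC+06:00.
18:45 Quorium Sector − 6h = 12:45 UTC.
1 September 2024 is a Sunday, so the first Sunday is September 1 and the second is September 8.
1 February 2025 is a Saturday, so the first Sunday is February 2 and the third is February 16.
At the standard offset (UTC−06:30), 12:45 UTC − 6h30m = 06:15 Solos Republic standard time.
The standard-time date in Solos Republic, 12 November 2024, lies within the daylight-saving period (8 September 2024 – 16 February 2025), so Solos Republic is on daylight time, UTC−05:30.
12:45 UTC − 5h30m = 07:15 Solos Republic.

07:15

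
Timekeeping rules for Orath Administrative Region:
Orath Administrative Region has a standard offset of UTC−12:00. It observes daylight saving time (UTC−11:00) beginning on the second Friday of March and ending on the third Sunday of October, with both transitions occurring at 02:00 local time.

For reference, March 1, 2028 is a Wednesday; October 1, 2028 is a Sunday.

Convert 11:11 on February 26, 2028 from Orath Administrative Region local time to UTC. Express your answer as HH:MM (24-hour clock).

23:11

1 March 2028 is a Wednesday, so the first Friday is March 3 and the second is March 10.
1 October 2028 is a Sunday, so the first Sunday is October 1 and the third is October 15.
February 26, 2028 does not fall between 10 March and 15 October, so daylight saving is not in effect and Orath Administrative Region is at UTC−12:00.
11:11 local + 12h = 23:11 UTC.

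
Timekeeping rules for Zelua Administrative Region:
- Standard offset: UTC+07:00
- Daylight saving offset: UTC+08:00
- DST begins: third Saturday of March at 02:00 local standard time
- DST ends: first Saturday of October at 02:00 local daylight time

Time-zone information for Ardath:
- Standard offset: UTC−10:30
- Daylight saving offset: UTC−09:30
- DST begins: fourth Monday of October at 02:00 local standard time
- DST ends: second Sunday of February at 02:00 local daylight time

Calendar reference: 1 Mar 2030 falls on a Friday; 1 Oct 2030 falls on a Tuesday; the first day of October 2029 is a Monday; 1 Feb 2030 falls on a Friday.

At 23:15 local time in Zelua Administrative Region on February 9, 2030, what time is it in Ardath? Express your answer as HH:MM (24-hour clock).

1 March 2030 is a Friday, so the first Saturday is March 2 and the third is March 16.
1 October 2030 is a Tuesday, so the first Saturday is October 5.
February 9, 2030 is outside the daylight-saving period (16 March – 5 October), so Zelua Administrative Region is on standard time, UTC+07:00.
23:15 Zelua Administrative Region − 7h = 16:15 UTC.
1 October 2029 is a Monday, so the first Monday is October 1 and the fourth is October 22.
1 February 2030 is a Friday, so the first Sunday is February 3 and the second is February 10.
At the standard offset (UTC−10:30), 16:15 UTC − 10h30m = 05:45 Ardath standard time.
The standard-time date in Ardath, February 9, 2030, falls between 22 October 2029 and 10 February 2030, so daylight saving is in effect and Ardath is at UTC−09:30.
16:15 UTC − 9h30m = 06:45 Ardath.

06:45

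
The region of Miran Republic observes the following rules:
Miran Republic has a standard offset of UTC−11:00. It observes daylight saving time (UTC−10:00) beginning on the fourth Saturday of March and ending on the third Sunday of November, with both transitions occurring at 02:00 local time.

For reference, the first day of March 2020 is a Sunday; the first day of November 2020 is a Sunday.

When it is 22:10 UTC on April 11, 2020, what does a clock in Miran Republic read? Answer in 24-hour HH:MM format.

12:10

1 March 2020 is a Sunday, so the first Saturday is March 7 and the fourth is March 28.
1 November 2020 is a Sunday, so the first Sunday is November 1 and the third is November 15.
At the standard offset (UTC−11:00), 22:10 UTC − 11h = 11:10 Miran Republic standard time.
The standard-time date in Miran Republic, April 11, 2020, lies within the daylight-saving period (28 March – 15 November), so Miran Republic is on daylight time, UTC−10:00.
22:10 UTC − 10h = 12:10 local.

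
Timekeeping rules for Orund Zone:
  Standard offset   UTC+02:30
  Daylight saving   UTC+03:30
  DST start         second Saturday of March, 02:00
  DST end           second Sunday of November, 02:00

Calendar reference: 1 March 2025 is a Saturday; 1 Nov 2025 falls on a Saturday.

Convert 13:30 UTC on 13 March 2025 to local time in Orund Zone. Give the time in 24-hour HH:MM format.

1 March 2025 is a Saturday, so the first Saturday is March 1 and the second is March 8.
1 November 2025 is a Saturday, so the first Sunday is November 2 and the second is November 9.
At the standard offset (UTC+02:30), 13:30 UTC + 2h30m = 16:00 Orund Zone standard time.
The standard-time date in Orund Zone, 13 March 2025, lies within the daylight-saving period (8 March – 9 November), so Orund Zone is on daylight time, UTC+03:30.
13:30 UTC + 3h30m = 17:00 local.

17:00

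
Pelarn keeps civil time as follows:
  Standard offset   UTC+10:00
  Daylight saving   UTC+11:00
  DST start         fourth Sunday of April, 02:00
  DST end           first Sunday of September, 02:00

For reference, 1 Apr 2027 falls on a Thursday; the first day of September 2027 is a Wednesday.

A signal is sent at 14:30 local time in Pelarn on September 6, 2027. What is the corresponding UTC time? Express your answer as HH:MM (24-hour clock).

04:30

1 April 2027 is a Thursday, so the first Sunday is April 4 and the fourth is April 25.
1 September 2027 is a Wednesday, so the first Sunday is September 5.
September 6, 2027 does not fall between 25 April and 5 September, so daylight saving is not in effect and Pelarn is at UTC+10:00.
14:30 local − 10h = 04:30 UTC.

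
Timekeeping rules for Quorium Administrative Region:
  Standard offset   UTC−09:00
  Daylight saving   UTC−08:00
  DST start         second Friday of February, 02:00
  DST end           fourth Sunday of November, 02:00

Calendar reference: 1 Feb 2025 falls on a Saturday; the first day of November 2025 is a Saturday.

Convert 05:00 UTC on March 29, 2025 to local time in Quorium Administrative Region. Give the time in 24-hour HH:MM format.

21:00

1 February 2025 is a Saturday, so the first Friday is February 7 and the second is February 14.
1 November 2025 is a Saturday, so the first Sunday is November 2 and the fourth is November 23.
At the standard offset (UTC−09:00), 05:00 UTC − 9h = 20:00 Quorium Administrative Region standard time (rolling into the previous day, 28 March 2025).
The standard-time date in Quorium Administrative Region, March 28, 2025, falls between 14 February and 23 November, so daylight saving is in effect and Quorium Administrative Region is at UTC−08:00.
05:00 UTC − 8h = 21:00 local (rolling into the previous day, 28 March 2025).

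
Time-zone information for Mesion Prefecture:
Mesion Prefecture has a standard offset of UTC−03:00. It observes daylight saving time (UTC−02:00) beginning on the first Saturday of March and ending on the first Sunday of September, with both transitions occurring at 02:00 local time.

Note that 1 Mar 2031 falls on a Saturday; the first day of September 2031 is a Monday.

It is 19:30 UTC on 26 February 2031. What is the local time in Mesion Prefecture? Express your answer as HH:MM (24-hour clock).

1 March 2031 is a Saturday, so the first Saturday is March 1.
1 September 2031 is a Monday, so the first Sunday is September 7.
At the standard offset (UTC−03:00), 19:30 UTC − 3h = 16:30 Mesion Prefecture standard time.
The standard-time date in Mesion Prefecture, 26 February 2031, does not fall between 1 March and 7 September, so daylight saving is not in effect and Mesion Prefecture is at UTC−03:00.
19:30 UTC − 3h = 16:30 local.

16:30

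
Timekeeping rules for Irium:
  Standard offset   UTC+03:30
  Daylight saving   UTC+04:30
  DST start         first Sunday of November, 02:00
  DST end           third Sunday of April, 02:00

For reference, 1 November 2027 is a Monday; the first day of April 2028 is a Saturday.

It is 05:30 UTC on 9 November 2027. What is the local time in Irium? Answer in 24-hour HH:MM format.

1 November 2027 is a Monday, so the first Sunday is November 7.
1 April 2028 is a Saturday, so the first Sunday is April 2 and the third is April 16.
At the standard offset (UTC+03:30), 05:30 UTC + 3h30m = 09:00 Irium standard time.
Daylight saving runs 7 November 2027 – 16 April 2028; the standard-time date in Irium, 9 November 2027, is inside that window, so Irium is at UTC+04:30.
05:30 UTC + 4h30m = 10:00 local.

10:00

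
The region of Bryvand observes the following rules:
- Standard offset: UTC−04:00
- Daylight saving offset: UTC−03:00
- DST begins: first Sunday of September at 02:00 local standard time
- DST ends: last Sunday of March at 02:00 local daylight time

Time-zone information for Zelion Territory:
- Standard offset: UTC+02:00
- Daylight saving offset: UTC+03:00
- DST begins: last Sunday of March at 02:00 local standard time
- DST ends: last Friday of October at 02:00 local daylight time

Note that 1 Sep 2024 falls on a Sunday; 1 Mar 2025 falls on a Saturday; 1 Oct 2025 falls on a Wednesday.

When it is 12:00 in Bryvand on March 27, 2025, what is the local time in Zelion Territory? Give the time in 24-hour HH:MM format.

1 September 2024 is a Sunday, so the first Sunday is September 1.
1 March 2025 is a Saturday, so Sundays fall on 2, 9, 16, 23, 30; the last is March 30.
Daylight saving runs 1 September 2024 – 30 March 2025; March 27, 2025 is inside that window, so Bryvand is at UTC−03:00.
12:00 Bryvand + 3h = 15:00 UTC.
1 March 2025 is a Saturday, so Sundays fall on 2, 9, 16, 23, 30; the last is March 30.
1 October 2025 is a Wednesday, so Fridays fall on 3, 10, 17, 24, 31; the last is October 31.
At the standard offset (UTC+02:00), 15:00 UTC + 2h = 17:00 Zelion Territory standard time.
Daylight saving runs 30 March – 31 October; the standard-time date in Zelion Territory, March 27, 2025, is outside that window, so Zelion Territory is on standard time at UTC+02:00.
15:00 UTC + 2h = 17:00 Zelion Territory.

17:00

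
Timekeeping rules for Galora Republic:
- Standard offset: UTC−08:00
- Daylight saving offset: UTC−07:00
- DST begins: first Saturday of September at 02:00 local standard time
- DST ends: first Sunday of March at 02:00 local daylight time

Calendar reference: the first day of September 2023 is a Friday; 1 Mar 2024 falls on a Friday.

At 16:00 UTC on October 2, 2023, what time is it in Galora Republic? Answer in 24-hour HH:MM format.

1 September 2023 is a Friday, so the first Saturday is September 2.
1 March 2024 is a Friday, so the first Sunday is March 3.
At the standard offset (UTC−08:00), 16:00 UTC − 8h = 08:00 Galora Republic standard time.
Daylight saving runs 2 September 2023 – 3 March 2024; the standard-time date in Galora Republic, October 2, 2023, is inside that window, so Galora Republic is at UTC−07:00.
16:00 UTC − 7h = 09:00 local.

09:00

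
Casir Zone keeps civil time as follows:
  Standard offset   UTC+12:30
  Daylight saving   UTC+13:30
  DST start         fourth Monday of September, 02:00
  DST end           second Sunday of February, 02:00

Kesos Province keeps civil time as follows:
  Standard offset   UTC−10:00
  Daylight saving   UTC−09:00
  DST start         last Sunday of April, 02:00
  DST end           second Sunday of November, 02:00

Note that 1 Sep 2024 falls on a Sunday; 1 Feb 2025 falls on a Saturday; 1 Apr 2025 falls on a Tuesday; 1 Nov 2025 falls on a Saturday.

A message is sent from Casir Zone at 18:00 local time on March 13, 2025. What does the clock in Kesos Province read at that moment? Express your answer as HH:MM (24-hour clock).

19:30

1 September 2024 is a Sunday, so the first Monday is September 2 and the fourth is September 23.
1 February 2025 is a Saturday, so the first Sunday is February 2 and the second is February 9.
March 13, 2025 is outside the daylight-saving period (23 September 2024 – 9 February 2025), so Casir Zone is on standard time, UTC+12:30.
18:00 Casir Zone − 12h30m = 05:30 UTC.
1 April 2025 is a Tuesday, so Sundays fall on 6, 13, 20, 27; the last is April 27.
1 November 2025 is a Saturday, so the first Sunday is November 2 and the second is November 9.
At the standard offset (UTC−10:00), 05:30 UTC − 10h = 19:30 Kesos Province standard time (rolling into the previous day, 12 March 2025).
The standard-time date in Kesos Province, March 12, 2025, does not fall between 27 April and 9 November, so daylight saving is not in effect and Kesos Province is at UTC−10:00.
05:30 UTC − 10h = 19:30 Kesos Province (rolling into the previous day, 12 March 2025).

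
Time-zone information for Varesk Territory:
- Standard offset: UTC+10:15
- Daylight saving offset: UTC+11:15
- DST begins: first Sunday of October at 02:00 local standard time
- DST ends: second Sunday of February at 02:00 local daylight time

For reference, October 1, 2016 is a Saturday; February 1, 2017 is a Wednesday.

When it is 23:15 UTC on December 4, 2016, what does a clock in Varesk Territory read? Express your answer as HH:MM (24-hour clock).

10:30

1 October 2016 is a Saturday, so the first Sunday is October 2.
1 February 2017 is a Wednesday, so the first Sunday is February 5 and the second is February 12.
At the standard offset (UTC+10:15), 23:15 UTC + 10h15m = 09:30 Varesk Territory standard time (rolling into the next day, 5 December 2016).
The standard-time date in Varesk Territory, December 5, 2016, falls between 2 October 2016 and 12 February 2017, so daylight saving is in effect and Varesk Territory is at UTC+11:15.
23:15 UTC + 11h15m = 10:30 local (rolling into the next day, 5 December 2016).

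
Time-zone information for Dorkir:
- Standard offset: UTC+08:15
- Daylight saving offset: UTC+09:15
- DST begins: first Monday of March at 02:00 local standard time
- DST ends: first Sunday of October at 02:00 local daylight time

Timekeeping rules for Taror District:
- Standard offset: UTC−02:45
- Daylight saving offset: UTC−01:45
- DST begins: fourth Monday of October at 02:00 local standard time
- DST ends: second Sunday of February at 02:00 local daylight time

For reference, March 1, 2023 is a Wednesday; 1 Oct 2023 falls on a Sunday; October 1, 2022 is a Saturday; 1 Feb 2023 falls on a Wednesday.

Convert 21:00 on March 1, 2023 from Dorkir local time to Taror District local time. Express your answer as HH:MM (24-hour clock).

1 March 2023 is a Wednesday, so the first Monday is March 6.
1 October 2023 is a Sunday, so the first Sunday is October 1.
Daylight saving runs 6 March – 1 October; March 1, 2023 is outside that window, so Dorkir is on standard time at UTC+08:15.
21:00 Dorkir − 8h15m = 12:45 UTC.
1 October 2022 is a Saturday, so the first Monday is October 3 and the fourth is October 24.
1 February 2023 is a Wednesday, so the first Sunday is February 5 and the second is February 12.
At the standard offset (UTC−02:45), 12:45 UTC − 2h45m = 10:00 Taror District standard time.
Daylight saving runs 24 October 2022 – 12 February 2023; the standard-time date in Taror District, March 1, 2023, is outside that window, so Taror District is on standard time at UTC−02:45.
12:45 UTC − 2h45m = 10:00 Taror District.

10:00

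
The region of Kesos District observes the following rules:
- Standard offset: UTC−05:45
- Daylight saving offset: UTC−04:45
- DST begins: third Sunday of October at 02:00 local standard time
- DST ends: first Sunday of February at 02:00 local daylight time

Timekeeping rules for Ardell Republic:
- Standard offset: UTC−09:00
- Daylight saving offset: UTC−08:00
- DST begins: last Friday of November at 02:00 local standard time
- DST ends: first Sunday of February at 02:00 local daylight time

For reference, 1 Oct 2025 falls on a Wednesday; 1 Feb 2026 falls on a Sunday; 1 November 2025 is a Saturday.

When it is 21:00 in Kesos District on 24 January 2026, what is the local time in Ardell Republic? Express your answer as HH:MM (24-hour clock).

1 October 2025 is a Wednesday, so the first Sunday is October 5 and the third is October 19.
1 February 2026 is a Sunday, so the first Sunday is February 1.
24 January 2026 lies within the daylight-saving period (19 October 2025 – 1 February 2026), so Kesos District is on daylight time, UTC−04:45.
21:00 Kesos District + 4h45m = 01:45 UTC (rolling into the next day, 25 January 2026).
1 November 2025 is a Saturday, so Fridays fall on 7, 14, 21, 28; the last is November 28.
1 February 2026 is a Sunday, so the first Sunday is February 1.
At the standard offset (UTC−09:00), 01:45 UTC − 9h = 16:45 Ardell Republic standard time (rolling into the previous day, 24 January 2026).
The standard-time date in Ardell Republic, 24 January 2026, falls between 28 November 2025 and 1 February 2026, so daylight saving is in effect and Ardell Republic is at UTC−08:00.
01:45 UTC − 8h = 17:45 Ardell Republic (rolling into the previous day, 24 January 2026).

17:45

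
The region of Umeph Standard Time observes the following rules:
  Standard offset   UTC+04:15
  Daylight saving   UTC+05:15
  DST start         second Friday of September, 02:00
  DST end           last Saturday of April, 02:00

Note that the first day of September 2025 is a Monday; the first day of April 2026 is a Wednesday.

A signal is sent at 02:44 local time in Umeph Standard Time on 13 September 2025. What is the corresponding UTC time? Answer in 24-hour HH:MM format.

1 September 2025 is a Monday, so the first Friday is September 5 and the second is September 12.
1 April 2026 is a Wednesday, so Saturdays fall on 4, 11, 18, 25; the last is April 25.
13 September 2025 lies within the daylight-saving period (12 September 2025 – 25 April 2026), so Umeph Standard Time is on daylight time, UTC+05:15.
02:44 local − 5h15m = 21:29 UTC (rolling into the previous day, 12 September 2025).

21:29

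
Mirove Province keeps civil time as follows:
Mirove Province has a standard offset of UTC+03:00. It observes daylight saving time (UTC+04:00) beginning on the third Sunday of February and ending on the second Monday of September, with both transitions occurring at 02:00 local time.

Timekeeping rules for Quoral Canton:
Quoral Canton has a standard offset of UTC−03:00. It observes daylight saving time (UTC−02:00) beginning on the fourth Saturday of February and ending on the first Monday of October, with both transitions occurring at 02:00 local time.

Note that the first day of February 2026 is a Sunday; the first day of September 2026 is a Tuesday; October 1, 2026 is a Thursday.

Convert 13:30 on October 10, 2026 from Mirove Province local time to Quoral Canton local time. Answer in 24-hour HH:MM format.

1 February 2026 is a Sunday, so the first Sunday is February 1 and the third is February 15.
1 September 2026 is a Tuesday, so the first Monday is September 7 and the second is September 14.
Daylight saving runs 15 February – 14 September; October 10, 2026 is outside that window, so Mirove Province is on standard time at UTC+03:00.
13:30 Mirove Province − 3h = 10:30 UTC.
1 February 2026 is a Sunday, so the first Saturday is February 7 and the fourth is February 28.
1 October 2026 is a Thursday, so the first Monday is October 5.
At the standard offset (UTC−03:00), 10:30 UTC − 3h = 07:30 Quoral Canton standard time.
The standard-time date in Quoral Canton, October 10, 2026, does not fall between 28 February and 5 October, so daylight saving is not in effect and Quoral Canton is at UTC−03:00.
10:30 UTC − 3h = 07:30 Quoral Canton.

07:30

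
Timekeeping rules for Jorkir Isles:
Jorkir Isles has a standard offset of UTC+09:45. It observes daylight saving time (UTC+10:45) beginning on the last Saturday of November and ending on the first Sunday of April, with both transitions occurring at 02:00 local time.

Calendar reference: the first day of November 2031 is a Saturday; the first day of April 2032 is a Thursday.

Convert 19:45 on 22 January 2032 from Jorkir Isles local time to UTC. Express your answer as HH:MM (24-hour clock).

09:00

1 November 2031 is a Saturday, so Saturdays fall on 1, 8, 15, 22, 29; the last is November 29.
1 April 2032 is a Thursday, so the first Sunday is April 4.
22 January 2032 falls between 29 November 2031 and 4 April 2032, so daylight saving is in effect and Jorkir Isles is at UTC+10:45.
19:45 local − 10h45m = 09:00 UTC.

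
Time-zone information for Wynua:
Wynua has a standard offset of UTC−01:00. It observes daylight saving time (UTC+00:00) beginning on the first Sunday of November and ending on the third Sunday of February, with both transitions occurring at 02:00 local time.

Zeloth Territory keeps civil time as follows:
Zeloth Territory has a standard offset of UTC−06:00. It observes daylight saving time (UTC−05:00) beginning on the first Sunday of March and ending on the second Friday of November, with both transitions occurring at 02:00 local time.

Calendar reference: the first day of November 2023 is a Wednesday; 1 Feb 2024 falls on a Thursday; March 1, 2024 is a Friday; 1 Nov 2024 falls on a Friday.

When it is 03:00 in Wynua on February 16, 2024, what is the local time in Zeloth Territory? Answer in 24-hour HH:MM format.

1 November 2023 is a Wednesday, so the first Sunday is November 5.
1 February 2024 is a Thursday, so the first Sunday is February 4 and the third is February 18.
February 16, 2024 lies within the daylight-saving period (5 November 2023 – 18 February 2024), so Wynua is on daylight time, UTC+00:00.
03:00 Wynua − 0h = 03:00 UTC.
1 March 2024 is a Friday, so the first Sunday is March 3.
1 November 2024 is a Friday, so the first Friday is November 1 and the second is November 8.
At the standard offset (UTC−06:00), 03:00 UTC − 6h = 21:00 Zeloth Territory standard time (rolling into the previous day, 15 February 2024).
Daylight saving runs 3 March – 8 November; the standard-time date in Zeloth Territory, February 15, 2024, is outside that window, so Zeloth Territory is on standard time at UTC−06:00.
03:00 UTC − 6h = 21:00 Zeloth Territory (rolling into the previous day, 15 February 2024).

21:00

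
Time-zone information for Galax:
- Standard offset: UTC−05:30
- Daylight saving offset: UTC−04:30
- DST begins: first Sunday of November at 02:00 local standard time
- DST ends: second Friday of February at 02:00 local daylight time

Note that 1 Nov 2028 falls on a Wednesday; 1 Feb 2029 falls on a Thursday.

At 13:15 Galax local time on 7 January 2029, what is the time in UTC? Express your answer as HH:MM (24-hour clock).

17:45

1 November 2028 is a Wednesday, so the first Sunday is November 5.
1 February 2029 is a Thursday, so the first Friday is February 2 and the second is February 9.
Daylight saving runs 5 November 2028 – 9 February 2029; 7 January 2029 is inside that window, so Galax is at UTC−04:30.
13:15 local + 4h30m = 17:45 UTC.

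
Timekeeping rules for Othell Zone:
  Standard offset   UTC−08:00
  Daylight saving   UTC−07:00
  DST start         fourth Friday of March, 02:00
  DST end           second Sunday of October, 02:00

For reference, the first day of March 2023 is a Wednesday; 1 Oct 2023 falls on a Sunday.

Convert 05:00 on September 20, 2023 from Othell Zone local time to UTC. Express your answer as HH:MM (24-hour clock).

12:00

1 March 2023 is a Wednesday, so the first Friday is March 3 and the fourth is March 24.
1 October 2023 is a Sunday, so the first Sunday is October 1 and the second is October 8.
September 20, 2023 lies within the daylight-saving period (24 March – 8 October), so Othell Zone is on daylight time, UTC−07:00.
05:00 local + 7h = 12:00 UTC.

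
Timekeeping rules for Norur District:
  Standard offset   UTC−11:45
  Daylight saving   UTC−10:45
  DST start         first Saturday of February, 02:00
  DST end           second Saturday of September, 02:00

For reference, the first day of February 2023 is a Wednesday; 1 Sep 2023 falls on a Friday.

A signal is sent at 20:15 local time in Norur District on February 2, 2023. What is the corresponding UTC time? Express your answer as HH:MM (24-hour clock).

1 February 2023 is a Wednesday, so the first Saturday is February 4.
1 September 2023 is a Friday, so the first Saturday is September 2 and the second is September 9.
Daylight saving runs 4 February – 9 September; February 2, 2023 is outside that window, so Norur District is on standard time at UTC−11:45.
20:15 local + 11h45m = 08:00 UTC (rolling into the next day, 3 February 2023).

08:00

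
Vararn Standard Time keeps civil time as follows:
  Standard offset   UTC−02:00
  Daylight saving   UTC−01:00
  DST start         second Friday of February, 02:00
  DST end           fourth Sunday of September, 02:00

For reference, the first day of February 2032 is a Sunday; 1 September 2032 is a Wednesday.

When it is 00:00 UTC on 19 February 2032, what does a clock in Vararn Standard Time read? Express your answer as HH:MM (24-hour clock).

1 February 2032 is a Sunday, so the first Friday is February 6 and the second is February 13.
1 September 2032 is a Wednesday, so the first Sunday is September 5 and the fourth is September 26.
At the standard offset (UTC−02:00), 00:00 UTC − 2h = 22:00 Vararn Standard Time standard time (rolling into the previous day, 18 February 2032).
Daylight saving runs 13 February – 26 September; the standard-time date in Vararn Standard Time, 18 February 2032, is inside that window, so Vararn Standard Time is at UTC−01:00.
00:00 UTC − 1h = 23:00 local (rolling into the previous day, 18 February 2032).

23:00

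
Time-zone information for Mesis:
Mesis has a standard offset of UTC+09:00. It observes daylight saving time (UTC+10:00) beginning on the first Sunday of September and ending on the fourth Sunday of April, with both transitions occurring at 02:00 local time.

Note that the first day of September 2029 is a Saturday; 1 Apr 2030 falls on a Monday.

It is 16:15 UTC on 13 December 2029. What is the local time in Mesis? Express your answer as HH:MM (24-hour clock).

02:15

1 September 2029 is a Saturday, so the first Sunday is September 2.
1 April 2030 is a Monday, so the first Sunday is April 7 and the fourth is April 28.
At the standard offset (UTC+09:00), 16:15 UTC + 9h = 01:15 Mesis standard time (rolling into the next day, 14 December 2029).
The standard-time date in Mesis, 14 December 2029, falls between 2 September 2029 and 28 April 2030, so daylight saving is in effect and Mesis is at UTC+10:00.
16:15 UTC + 10h = 02:15 local (rolling into the next day, 14 December 2029).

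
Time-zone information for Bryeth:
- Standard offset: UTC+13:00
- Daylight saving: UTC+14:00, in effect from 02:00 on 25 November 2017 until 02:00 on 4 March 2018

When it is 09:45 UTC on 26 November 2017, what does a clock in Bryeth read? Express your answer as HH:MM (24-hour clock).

At the standard offset (UTC+13:00), 09:45 UTC + 13h = 22:45 Bryeth standard time.
Daylight saving runs 25 November 2017 – 4 March 2018; the standard-time date in Bryeth, 26 November 2017, is inside that window, so Bryeth is at UTC+14:00.
09:45 UTC + 14h = 23:45 local.

23:45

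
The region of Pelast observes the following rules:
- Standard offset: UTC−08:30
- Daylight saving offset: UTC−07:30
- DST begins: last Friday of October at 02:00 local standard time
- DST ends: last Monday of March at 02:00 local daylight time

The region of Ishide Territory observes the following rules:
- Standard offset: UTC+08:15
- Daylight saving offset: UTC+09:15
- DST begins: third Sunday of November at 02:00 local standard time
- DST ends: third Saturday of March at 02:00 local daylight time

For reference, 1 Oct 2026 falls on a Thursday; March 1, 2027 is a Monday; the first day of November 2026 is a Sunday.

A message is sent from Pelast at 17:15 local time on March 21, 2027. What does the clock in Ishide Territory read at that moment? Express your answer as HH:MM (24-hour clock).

1 October 2026 is a Thursday, so Fridays fall on 2, 9, 16, 23, 30; the last is October 30.
1 March 2027 is a Monday, so Mondays fall on 1, 8, 15, 22, 29; the last is March 29.
March 21, 2027 falls between 30 October 2026 and 29 March 2027, so daylight saving is in effect and Pelast is at UTC−07:30.
17:15 Pelast + 7h30m = 00:45 UTC (rolling into the next day, 22 March 2027).
1 November 2026 is a Sunday, so the first Sunday is November 1 and the third is November 15.
1 March 2027 is a Monday, so the first Saturday is March 6 and the third is March 20.
At the standard offset (UTC+08:15), 00:45 UTC + 8h15m = 09:00 Ishide Territory standard time.
The standard-time date in Ishide Territory, March 22, 2027, does not fall between 15 November 2026 and 20 March 2027, so daylight saving is not in effect and Ishide Territory is at UTC+08:15.
00:45 UTC + 8h15m = 09:00 Ishide Territory.

09:00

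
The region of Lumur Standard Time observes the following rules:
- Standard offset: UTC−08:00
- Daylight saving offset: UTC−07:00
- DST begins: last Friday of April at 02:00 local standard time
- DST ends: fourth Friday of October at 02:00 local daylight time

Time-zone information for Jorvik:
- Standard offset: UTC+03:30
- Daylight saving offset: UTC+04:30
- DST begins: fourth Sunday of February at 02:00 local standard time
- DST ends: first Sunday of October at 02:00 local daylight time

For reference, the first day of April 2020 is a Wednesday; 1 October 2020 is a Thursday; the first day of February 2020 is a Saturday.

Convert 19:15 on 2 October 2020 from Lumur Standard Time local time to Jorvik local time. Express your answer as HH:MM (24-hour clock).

1 April 2020 is a Wednesday, so Fridays fall on 3, 10, 17, 24; the last is April 24.
1 October 2020 is a Thursday, so the first Friday is October 2 and the fourth is October 23.
Daylight saving runs 24 April – 23 October; 2 October 2020 is inside that window, so Lumur Standard Time is at UTC−07:00.
19:15 Lumur Standard Time + 7h = 02:15 UTC (rolling into the next day, 3 October 2020).
1 February 2020 is a Saturday, so the first Sunday is February 2 and the fourth is February 23.
1 October 2020 is a Thursday, so the first Sunday is October 4.
At the standard offset (UTC+03:30), 02:15 UTC + 3h30m = 05:45 Jorvik standard time.
The standard-time date in Jorvik, 3 October 2020, falls between 23 February and 4 October, so daylight saving is in effect and Jorvik is at UTC+04:30.
02:15 UTC + 4h30m = 06:45 Jorvik.

06:45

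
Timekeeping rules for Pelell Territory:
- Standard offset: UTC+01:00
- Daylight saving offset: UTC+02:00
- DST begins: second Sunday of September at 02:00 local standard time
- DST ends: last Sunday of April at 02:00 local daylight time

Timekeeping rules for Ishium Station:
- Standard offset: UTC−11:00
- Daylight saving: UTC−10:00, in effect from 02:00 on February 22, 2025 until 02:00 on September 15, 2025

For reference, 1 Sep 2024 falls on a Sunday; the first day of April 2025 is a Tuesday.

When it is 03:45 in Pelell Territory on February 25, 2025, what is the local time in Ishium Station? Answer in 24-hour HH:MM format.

1 September 2024 is a Sunday, so the first Sunday is September 1 and the second is September 8.
1 April 2025 is a Tuesday, so Sundays fall on 6, 13, 20, 27; the last is April 27.
February 25, 2025 lies within the daylight-saving period (8 September 2024 – 27 April 2025), so Pelell Territory is on daylight time, UTC+02:00.
03:45 Pelell Territory − 2h = 01:45 UTC.
At the standard offset (UTC−11:00), 01:45 UTC − 11h = 14:45 Ishium Station standard time (rolling into the previous day, 24 February 2025).
The standard-time date in Ishium Station, February 24, 2025, lies within the daylight-saving period (22 February – 15 September), so Ishium Station is on daylight time, UTC−10:00.
01:45 UTC − 10h = 15:45 Ishium Station (rolling into the previous day, 24 February 2025).

15:45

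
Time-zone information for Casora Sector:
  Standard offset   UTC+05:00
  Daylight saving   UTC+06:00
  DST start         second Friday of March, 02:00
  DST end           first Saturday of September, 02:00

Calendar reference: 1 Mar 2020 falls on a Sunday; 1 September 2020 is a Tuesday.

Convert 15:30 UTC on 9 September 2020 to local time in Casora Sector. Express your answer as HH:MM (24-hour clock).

1 March 2020 is a Sunday, so the first Friday is March 6 and the second is March 13.
1 September 2020 is a Tuesday, so the first Saturday is September 5.
At the standard offset (UTC+05:00), 15:30 UTC + 5h = 20:30 Casora Sector standard time.
Daylight saving runs 13 March – 5 September; the standard-time date in Casora Sector, 9 September 2020, is outside that window, so Casora Sector is on standard time at UTC+05:00.
15:30 UTC + 5h = 20:30 local.

20:30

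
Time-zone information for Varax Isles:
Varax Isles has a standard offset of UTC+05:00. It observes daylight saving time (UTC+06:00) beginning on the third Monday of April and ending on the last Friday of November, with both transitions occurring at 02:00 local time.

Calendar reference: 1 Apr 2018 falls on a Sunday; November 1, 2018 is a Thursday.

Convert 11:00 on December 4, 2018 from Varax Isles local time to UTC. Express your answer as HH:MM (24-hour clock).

1 April 2018 is a Sunday, so the first Monday is April 2 and the third is April 16.
1 November 2018 is a Thursday, so Fridays fall on 2, 9, 16, 23, 30; the last is November 30.
December 4, 2018 does not fall between 16 April and 30 November, so daylight saving is not in effect and Varax Isles is at UTC+05:00.
11:00 local − 5h = 06:00 UTC.

06:00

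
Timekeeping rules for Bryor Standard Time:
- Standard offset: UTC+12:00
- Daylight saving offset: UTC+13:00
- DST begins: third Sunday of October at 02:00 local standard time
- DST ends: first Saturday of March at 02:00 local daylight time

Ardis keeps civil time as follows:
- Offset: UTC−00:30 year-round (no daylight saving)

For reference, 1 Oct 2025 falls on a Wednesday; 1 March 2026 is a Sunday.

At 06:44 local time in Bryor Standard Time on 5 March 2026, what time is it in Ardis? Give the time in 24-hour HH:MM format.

1 October 2025 is a Wednesday, so the first Sunday is October 5 and the third is October 19.
1 March 2026 is a Sunday, so the first Saturday is March 7.
5 March 2026 lies within the daylight-saving period (19 October 2025 – 7 March 2026), so Bryor Standard Time is on daylight time, UTC+13:00.
06:44 Bryor Standard Time − 13h = 17:44 UTC (rolling into the previous day, 4 March 2026).
Ardis has no daylight saving, so its offset is UTC−00:30 year-round.
17:44 UTC − 0h30m = 17:14 Ardis.

17:14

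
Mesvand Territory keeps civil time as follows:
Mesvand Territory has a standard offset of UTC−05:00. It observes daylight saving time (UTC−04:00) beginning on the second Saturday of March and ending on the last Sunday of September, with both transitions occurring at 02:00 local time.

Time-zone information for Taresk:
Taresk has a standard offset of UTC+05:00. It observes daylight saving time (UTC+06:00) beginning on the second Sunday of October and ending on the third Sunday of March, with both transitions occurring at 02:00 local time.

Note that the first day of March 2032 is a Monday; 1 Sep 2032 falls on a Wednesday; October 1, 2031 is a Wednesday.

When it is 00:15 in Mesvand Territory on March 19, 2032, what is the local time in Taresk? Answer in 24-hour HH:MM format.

10:15

1 March 2032 is a Monday, so the first Saturday is March 6 and the second is March 13.
1 September 2032 is a Wednesday, so Sundays fall on 5, 12, 19, 26; the last is September 26.
March 19, 2032 lies within the daylight-saving period (13 March – 26 September), so Mesvand Territory is on daylight time, UTC−04:00.
00:15 Mesvand Territory + 4h = 04:15 UTC.
1 October 2031 is a Wednesday, so the first Sunday is October 5 and the second is October 12.
1 March 2032 is a Monday, so the first Sunday is March 7 and the third is March 21.
At the standard offset (UTC+05:00), 04:15 UTC + 5h = 09:15 Taresk standard time.
Daylight saving runs 12 October 2031 – 21 March 2032; the standard-time date in Taresk, March 19, 2032, is inside that window, so Taresk is at UTC+06:00.
04:15 UTC + 6h = 10:15 Taresk.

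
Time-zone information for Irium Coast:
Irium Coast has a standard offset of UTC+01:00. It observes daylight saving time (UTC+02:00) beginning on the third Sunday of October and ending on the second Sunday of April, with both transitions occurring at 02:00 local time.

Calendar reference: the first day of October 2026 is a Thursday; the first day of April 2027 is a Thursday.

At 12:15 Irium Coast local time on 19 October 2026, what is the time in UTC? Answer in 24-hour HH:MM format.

1 October 2026 is a Thursday, so the first Sunday is October 4 and the third is October 18.
1 April 2027 is a Thursday, so the first Sunday is April 4 and the second is April 11.
19 October 2026 falls between 18 October 2026 and 11 April 2027, so daylight saving is in effect and Irium Coast is at UTC+02:00.
12:15 local − 2h = 10:15 UTC.

10:15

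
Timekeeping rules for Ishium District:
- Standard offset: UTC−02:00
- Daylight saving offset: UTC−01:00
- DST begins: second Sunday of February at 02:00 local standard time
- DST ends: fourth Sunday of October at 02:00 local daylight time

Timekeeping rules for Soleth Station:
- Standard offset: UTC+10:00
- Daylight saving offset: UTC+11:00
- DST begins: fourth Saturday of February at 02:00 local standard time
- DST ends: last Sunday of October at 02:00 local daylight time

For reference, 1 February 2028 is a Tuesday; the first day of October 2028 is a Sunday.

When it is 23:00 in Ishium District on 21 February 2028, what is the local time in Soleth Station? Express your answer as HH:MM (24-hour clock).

10:00

1 February 2028 is a Tuesday, so the first Sunday is February 6 and the second is February 13.
1 October 2028 is a Sunday, so the first Sunday is October 1 and the fourth is October 22.
Daylight saving runs 13 February – 22 October; 21 February 2028 is inside that window, so Ishium District is at UTC−01:00.
23:00 Ishium District + 1h = 00:00 UTC (rolling into the next day, 22 February 2028).
1 February 2028 is a Tuesday, so the first Saturday is February 5 and the fourth is February 26.
1 October 2028 is a Sunday, so Sundays fall on 1, 8, 15, 22, 29; the last is October 29.
At the standard offset (UTC+10:00), 00:00 UTC + 10h = 10:00 Soleth Station standard time.
Daylight saving runs 26 February – 29 October; the standard-time date in Soleth Station, 22 February 2028, is outside that window, so Soleth Station is on standard time at UTC+10:00.
00:00 UTC + 10h = 10:00 Soleth Station.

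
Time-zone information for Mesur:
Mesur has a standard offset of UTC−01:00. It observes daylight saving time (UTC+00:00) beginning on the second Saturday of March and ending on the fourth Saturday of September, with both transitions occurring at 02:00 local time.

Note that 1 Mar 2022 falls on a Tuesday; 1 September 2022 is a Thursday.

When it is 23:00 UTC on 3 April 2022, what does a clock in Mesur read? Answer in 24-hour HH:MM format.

23:00

1 March 2022 is a Tuesday, so the first Saturday is March 5 and the second is March 12.
1 September 2022 is a Thursday, so the first Saturday is September 3 and the fourth is September 24.
At the standard offset (UTC−01:00), 23:00 UTC − 1h = 22:00 Mesur standard time.
The standard-time date in Mesur, 3 April 2022, falls between 12 March and 24 September, so daylight saving is in effect and Mesur is at UTC+00:00.
23:00 UTC + 0h = 23:00 local.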